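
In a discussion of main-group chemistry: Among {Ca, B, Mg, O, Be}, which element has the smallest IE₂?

Ca

After 1 electron has been removed, what remains? Ca⁺ still has 1 valence electron; B⁺ still has 2 valence electrons; Mg⁺ still has 1 valence electron; O⁺ still has 5 valence electrons; Be⁺ still has 1 valence electron.
All are still removing valence electrons, so compare the +1 ions as you would atoms: IE_2 generally rises across a period (higher Z_eff) and falls down a group (larger shell), subject to the usual subshell exceptions.
Valence configurations: Ca⁺ [Ar]4s¹, B⁺ [He]2s², Mg⁺ [Ne]3s¹, O⁺ [He]2s²2p³, Be⁺ [He]2s¹.
Tabulated IE_2 (kJ/mol): Ca 1145, B 2427, Mg 1451, O 3388, Be 1757.
Putting it together, IE_2: Ca < Mg < Be < B < O.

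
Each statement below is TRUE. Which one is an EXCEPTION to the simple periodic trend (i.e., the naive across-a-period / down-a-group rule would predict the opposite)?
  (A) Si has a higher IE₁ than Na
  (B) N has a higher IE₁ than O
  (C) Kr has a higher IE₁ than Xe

(B)

The general trend: IE₁ increases across a period and decreases down a group.
(A) Si (period 3, group 14) vs Na (period 3, group 1): the stated order agrees with the simple trend.
(B) N (period 2, group 15) vs O (period 2, group 16): the stated order contradicts the simple trend.
(C) Kr (period 4, group 18) vs Xe (period 5, group 18): the stated order agrees with the simple trend.
The exception is (B): pairing an electron in O's 2p⁴ costs repulsion energy, so O ionizes more easily than half-filled N (2p³).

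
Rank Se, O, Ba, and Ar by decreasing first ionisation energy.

Ar, O, Se, Ba

O is in period 2, group 16; Ar is in period 3, group 18; Se is in period 4, group 16; Ba is in period 6, group 2.
Across a period the outer electron is held more tightly (higher IE₁); down a group it sits in a higher shell, more shielded, and comes off more easily.
Neither a single period nor a single group — weigh both effects.
Se > Ba: both effects reinforce here, so Se is clearly the higher of the two.
O > Se: O sits above Se in group 16, so the down-group effect alone puts O higher.
Ar > O: the two effects oppose for this pair; the across-period effect wins (1521 vs 1314 kJ/mol).
Approximate values (kJ/mol): O 1314, Ar 1521, Se 941, Ba 503.
So from highest to lowest: Ar > O > Se > Ba.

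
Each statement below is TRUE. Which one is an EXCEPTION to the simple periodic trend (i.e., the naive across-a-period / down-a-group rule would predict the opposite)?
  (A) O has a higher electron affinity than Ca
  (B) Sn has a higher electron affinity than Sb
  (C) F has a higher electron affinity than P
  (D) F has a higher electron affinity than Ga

The general trend: electron affinity increases across a period and decreases down a group.
(A) O (period 2, group 16) vs Ca (period 4, group 2): the stated order agrees with the simple trend.
(B) Sn (period 5, group 14) vs Sb (period 5, group 15): the stated order contradicts the simple trend.
(C) F (period 2, group 17) vs P (period 3, group 15): the stated order agrees with the simple trend.
(D) F (period 2, group 17) vs Ga (period 4, group 13): the stated order agrees with the simple trend.
The exception is (B): adding an electron to Sb's half-filled 5p³ is unfavourable, so Sn has the more exothermic EA.

(B)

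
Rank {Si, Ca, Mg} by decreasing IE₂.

Si, Mg, Ca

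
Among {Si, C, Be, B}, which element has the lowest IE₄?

Si

After 3 electrons have been removed, what remains? Si³⁺ still has 1 valence electron; C³⁺ still has 1 valence electron; Be³⁺ is already 1 electron into the core; B³⁺ is the bare [He] core.
Breaking into a closed-shell core is much more expensive than removing a leftover valence electron — Be and B have the largest IE_4 here.
Valence configurations: Si³⁺ [Ne]3s¹, C³⁺ [He]2s¹.
The numbers (kJ/mol): Si 4356, C 6223, Be 21007, B 25026.
Hence IE_4: Si < C < Be < B.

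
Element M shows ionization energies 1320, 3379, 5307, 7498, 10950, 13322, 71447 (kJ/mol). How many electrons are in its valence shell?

6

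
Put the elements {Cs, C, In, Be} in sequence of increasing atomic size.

C < Be < In < Cs

Radius decreases left→right (rising Z_eff, same n) and increases top→bottom (higher n).
Neither a single period nor a single group — weigh both effects.
Be > C: both are in period 2; the period trend gives Be the larger value.
In > Be: the two effects oppose for this pair; the down-group effect wins (142 vs 102 pm).
Cs > In: both effects reinforce here, so Cs is clearly the larger of the two.
Approximate values (pm): Be 102, C 75, In 142, Cs 232.
So from smallest to largest: C < Be < In < Cs.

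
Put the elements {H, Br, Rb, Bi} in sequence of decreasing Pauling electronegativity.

Br > H > Bi > Rb

H is in period 1, group 1; Br is in period 4, group 17; Rb is in period 5, group 1; Bi is in period 6, group 15.
EN rises left→right (higher Z_eff, smaller atoms) and falls top→bottom (larger, more shielded atoms).
These span different periods and groups, so the two trends combine.
Bi > Rb: the two effects oppose for this pair; the across-period effect wins (2.02 vs 0.82).
H > Bi: period and group pull opposite ways; the down-group shift dominates (2.20 vs 2.02).
Br > H: period and group pull opposite ways; the across-period shift dominates (2.96 vs 2.20).
Approximate values (Pauling): H 2.20, Br 2.96, Rb 0.82, Bi 2.02.
So from highest to lowest: Br > H > Bi > Rb.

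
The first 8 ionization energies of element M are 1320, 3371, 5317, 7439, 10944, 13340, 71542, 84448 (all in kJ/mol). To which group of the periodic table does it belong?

Look for the largest jump between consecutive ionization energies: IE7/IE6 ≈ 5.4, far larger than any earlier ratio.
That jump marks the point where a core electron is being removed. So the atom has 6 valence electrons.
A main-group element with 6 valence electrons is in group 16.

Group 16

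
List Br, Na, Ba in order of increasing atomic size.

Na is in period 3, group 1; Br is in period 4, group 17; Ba is in period 6, group 2.
Atomic radius shrinks across a period as nuclear charge pulls the same shell inward, and grows down a group as new shells are added.
Neither a single period nor a single group — weigh both effects.
Na > Br: the two effects oppose for this pair; the across-period effect wins (155 vs 114 pm).
Ba > Na: period and group pull opposite ways; the down-group shift dominates (196 vs 155 pm).
Tabulated atomic radius (pm): Na 155, Br 114, Ba 196.
So from smallest to largest: Br < Na < Ba.

Br < Na < Ba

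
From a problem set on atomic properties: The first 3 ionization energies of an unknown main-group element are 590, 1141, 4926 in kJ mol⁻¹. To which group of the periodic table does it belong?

Group 2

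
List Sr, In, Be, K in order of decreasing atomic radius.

K > Sr > In > Be

Be is in period 2, group 2; K is in period 4, group 1; Sr is in period 5, group 2; In is in period 5, group 13.
Radius decreases left→right (rising Z_eff, same n) and increases top→bottom (higher n).
Here both period and group differ, so the two effects have to be weighed against each other.
In > Be: period and group pull opposite ways; the down-group shift dominates (142 vs 102 pm).
Sr > In: both are in period 5; the period trend gives Sr the larger value.
K > Sr: period and group pull opposite ways; the across-period shift dominates (196 vs 185 pm).
For reference (pm): Be 102, K 196, Sr 185, In 142.
So from largest to smallest: K > Sr > In > Be.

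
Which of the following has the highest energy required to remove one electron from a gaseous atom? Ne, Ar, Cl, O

Ne

O is in period 2, group 16; Ne is in period 2, group 18; Cl is in period 3, group 17; Ar is in period 3, group 18.
First ionization energy rises across a period (greater Z_eff holds electrons more tightly) and falls down a group (valence electrons are farther from the nucleus).
Here both period and group differ, so the two effects have to be weighed against each other.
O > Cl: period and group pull opposite ways; the down-group shift dominates (1314 vs 1251 kJ/mol).
Ar > O: the two effects oppose for this pair; the across-period effect wins (1521 vs 1314 kJ/mol).
Ne > Ar: they share group 18; the group trend gives Ne the larger value.
Tabulated first ionization energy (kJ/mol): O 1314, Ne 2081, Cl 1251, Ar 1521.
The highest energy required to remove one electron from a gaseous atom among these belongs to Ne.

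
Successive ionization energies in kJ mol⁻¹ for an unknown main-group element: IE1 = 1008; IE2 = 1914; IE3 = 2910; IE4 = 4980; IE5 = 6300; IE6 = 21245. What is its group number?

Look for the largest jump between consecutive ionization energies: IE6/IE5 ≈ 3.4, far larger than any earlier ratio.
That jump marks the point where a core electron is being removed. So the atom has 5 valence electrons.
A main-group element with 5 valence electrons is in group 15.

Group 15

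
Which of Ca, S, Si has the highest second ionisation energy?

S

IE_2 is the cost of taking one more electron from the +1 cation: Ca⁺ still has 1 valence electron; S⁺ still has 5 valence electrons; Si⁺ still has 3 valence electrons.
All are still removing valence electrons, so compare the +1 ions as you would atoms: IE_2 generally rises across a period (higher Z_eff) and falls down a group (larger shell), subject to the usual subshell exceptions.
Valence configurations: Ca⁺ [Ar]4s¹, S⁺ [Ne]3s²3p³, Si⁺ [Ne]3s²3p¹.
Tabulated IE_2 (kJ/mol): Ca 1145, S 2252, Si 1577.
Overall IE_2 order: Ca < Si < S.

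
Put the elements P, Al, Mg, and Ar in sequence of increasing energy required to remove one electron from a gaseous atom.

Al < Mg < P < Ar

IE₁ increases left→right with effective nuclear charge and decreases top→bottom as the valence shell moves farther out.
All lie in period 3; the across-period trend (first ionization energy increases left to right) applies, with the exception below.
Note the exception: Mg has a higher first ionization energy than Al, contrary to the simple trend — Al's single 3p electron is easier to remove than one from Mg's filled 3s².
Approximate values (kJ/mol): Mg 738, Al 578, P 1012, Ar 1521.
So from lowest to highest: Al < Mg < P < Ar.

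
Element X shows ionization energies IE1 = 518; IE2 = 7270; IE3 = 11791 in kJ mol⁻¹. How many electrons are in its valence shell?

Look for the largest jump between consecutive ionization energies: IE2/IE1 ≈ 14.0, far larger than any earlier ratio.
That jump marks the point where a core electron is being removed. So the atom has 1 valence electron.

1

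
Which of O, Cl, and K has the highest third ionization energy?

O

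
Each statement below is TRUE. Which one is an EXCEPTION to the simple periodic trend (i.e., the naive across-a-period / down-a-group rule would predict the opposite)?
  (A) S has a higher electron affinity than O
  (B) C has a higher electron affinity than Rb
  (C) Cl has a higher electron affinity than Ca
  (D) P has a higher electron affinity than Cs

The general trend: electron affinity increases across a period and decreases down a group.
(A) S (period 3, group 16) vs O (period 2, group 16): the stated order contradicts the simple trend.
(B) C (period 2, group 14) vs Rb (period 5, group 1): the stated order agrees with the simple trend.
(C) Cl (period 3, group 17) vs Ca (period 4, group 2): the stated order agrees with the simple trend.
(D) P (period 3, group 15) vs Cs (period 6, group 1): the stated order agrees with the simple trend.
The exception is (A): the compact 2p subshell of O repels the added electron more than S's larger 3p does.

(A)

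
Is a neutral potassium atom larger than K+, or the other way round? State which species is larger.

K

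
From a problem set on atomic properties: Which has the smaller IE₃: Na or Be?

Na

Consider each +2 ion: Na²⁺ is already 1 electron into the core; Be²⁺ is the bare [He] core.
All of these are removing an electron from a noble-gas core or deeper; the smaller core (lower principal quantum number) is held far more tightly, and within a period the higher nuclear charge binds the same core more tightly.
Approximate IE_3 values (kJ/mol): Na 6910, Be 14849.
So the third ionization energies run Na < Be.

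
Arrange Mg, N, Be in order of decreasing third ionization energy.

Be, Mg, N

Consider each +2 ion: Mg²⁺ is the bare [Ne] core; N²⁺ still has 3 valence electrons; Be²⁺ is the bare [He] core.
Core electrons are held far more tightly than valence electrons, so Mg and Be top the IE_3 order.
Approximate IE_3 values (kJ/mol): Mg 7733, N 4578, Be 14849.
Putting it together, IE_3: N < Mg < Be.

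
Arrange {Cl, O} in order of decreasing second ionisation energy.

Consider each +1 ion: Cl⁺ still has 6 valence electrons; O⁺ still has 5 valence electrons.
All are still removing valence electrons, so compare the +1 ions as you would atoms: IE_2 generally rises across a period (higher Z_eff) and falls down a group (larger shell), subject to the usual subshell exceptions.
Valence configurations: Cl⁺ [Ne]3s²3p⁴, O⁺ [He]2s²2p³.
Tabulated IE_2 (kJ/mol): Cl 2298, O 3388.
Overall IE_2 order: Cl < O.

O > Cl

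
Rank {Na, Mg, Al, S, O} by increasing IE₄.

S < O < Na < Mg < Al

The fourth ionization energy removes an electron from the +3 ion. For each element: Na³⁺ is already 2 electrons into the core; Mg³⁺ is already 1 electron into the core; Al³⁺ is the bare [Ne] core; S³⁺ still has 3 valence electrons; O³⁺ still has 3 valence electrons.
Pulling an electron out of a noble-gas core costs far more than removing a remaining valence electron, so Na, Mg and Al sit at the high end of IE_4.
Valence configurations: S³⁺ [Ne]3s²3p¹, O³⁺ [He]2s²2p¹.
The numbers (kJ/mol): Na 9543, Mg 10543, Al 11577, S 4556, O 7469.
Putting it together, IE_4: S < O < Na < Mg < Al.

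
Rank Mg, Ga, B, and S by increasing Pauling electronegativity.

B is in period 2, group 13; Mg is in period 3, group 2; S is in period 3, group 16; Ga is in period 4, group 13.
EN rises left→right (higher Z_eff, smaller atoms) and falls top→bottom (larger, more shielded atoms).
Here both period and group differ, so the two effects have to be weighed against each other.
Ga > Mg: period and group pull opposite ways; the across-period shift dominates (1.81 vs 1.31).
B > Ga: they share group 13; the group trend gives B the larger value.
S > B: period and group pull opposite ways; the across-period shift dominates (2.58 vs 2.04).
For reference (Pauling): B 2.04, Mg 1.31, S 2.58, Ga 1.81.
So from lowest to highest: Mg < Ga < B < S.

Mg < Ga < B < S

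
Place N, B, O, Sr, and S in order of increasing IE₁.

Sr < B < S < O < N

B is in period 2, group 13; N is in period 2, group 15; O is in period 2, group 16; S is in period 3, group 16; Sr is in period 5, group 2.
Across a period the outer electron is held more tightly (higher IE₁); down a group it sits in a higher shell, more shielded, and comes off more easily.
Here both period and group differ, so the two effects have to be weighed against each other.
B > Sr: relative to Sr, both the across-period and down-group shifts push B's first ionization energy up.
S > B: period and group pull opposite ways; the across-period shift dominates (1000 vs 801 kJ/mol).
O > S: O sits above S in group 16, so the down-group effect alone puts O higher.
N > O: this pair runs against the simple trend — see the exception note.
Note the exception: N has a higher first ionization energy than O, contrary to the simple trend — pairing an electron in O's 2p⁴ costs repulsion energy, so O ionizes more easily than half-filled N (2p³).
Tabulated first ionization energy (kJ/mol): B 801, N 1402, O 1314, S 1000, Sr 550.
So from lowest to highest: Sr < B < S < O < N.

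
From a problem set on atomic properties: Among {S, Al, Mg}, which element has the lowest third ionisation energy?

IE_3 is the cost of taking one more electron from the +2 cation: S²⁺ still has 4 valence electrons; Al²⁺ still has 1 valence electron; Mg²⁺ is the bare [Ne] core.
Pulling an electron out of a noble-gas core costs far more than removing a remaining valence electron, so Mg sits at the high end of IE_3.
Valence configurations: S²⁺ [Ne]3s²3p², Al²⁺ [Ne]3s¹.
Tabulated IE_3 (kJ/mol): S 3357, Al 2745, Mg 7733.
Putting it together, IE_3: Al < S < Mg.

Al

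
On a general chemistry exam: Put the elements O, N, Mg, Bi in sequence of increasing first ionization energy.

IE₁ increases left→right with effective nuclear charge and decreases top→bottom as the valence shell moves farther out.
These span different periods and groups, so the two trends combine.
Mg > Bi: period and group pull opposite ways; the down-group shift dominates (738 vs 703 kJ/mol).
O > Mg: relative to Mg, both the across-period and down-group shifts push O's first ionization energy up.
N > O: this pair runs against the simple trend — see the exception note.
Note the exception: N has a higher first ionization energy than O, contrary to the simple trend — pairing an electron in O's 2p⁴ costs repulsion energy, so O ionizes more easily than half-filled N (2p³).
Tabulated first ionization energy (kJ/mol): N 1402, O 1314, Mg 738, Bi 703.
So from lowest to highest: Bi < Mg < O < N.

Bi < Mg < O < N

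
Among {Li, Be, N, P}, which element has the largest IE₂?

Li

Consider each +1 ion: Li⁺ is the bare [He] core; Be⁺ still has 1 valence electron; N⁺ still has 4 valence electrons; P⁺ still has 4 valence electrons.
Breaking into a closed-shell core is much more expensive than removing a leftover valence electron — Li has the largest IE_2 here.
Valence configurations: Be⁺ [He]2s¹, N⁺ [He]2s²2p², P⁺ [Ne]3s²3p².
The numbers (kJ/mol): Li 7298, Be 1757, N 2856, P 1907.
Hence IE_2: Be < P < N < Li.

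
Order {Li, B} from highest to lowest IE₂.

Li > B

After 1 electron has been removed, what remains? Li⁺ is the bare [He] core; B⁺ still has 2 valence electrons.
Pulling an electron out of a noble-gas core costs far more than removing a remaining valence electron, so Li sits at the high end of IE_2.
The numbers (kJ/mol): Li 7298, B 2427.
Putting it together, IE_2: B < Li.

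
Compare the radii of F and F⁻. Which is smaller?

Forming F⁻ adds 1 electron to F. More electron–electron repulsion in the same shell, with unchanged nuclear charge, lets the cloud expand.
An anion is larger than its parent atom: F⁻ > F.

F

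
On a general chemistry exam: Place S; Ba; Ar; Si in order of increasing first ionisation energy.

Si is in period 3, group 14; S is in period 3, group 16; Ar is in period 3, group 18; Ba is in period 6, group 2.
IE₁ increases left→right with effective nuclear charge and decreases top→bottom as the valence shell moves farther out.
These span different periods and groups, so the two trends combine.
Si > Ba: relative to Ba, both the across-period and down-group shifts push Si's first ionization energy up.
S > Si: S lies to the right of Si in period 3, so the across-period effect alone puts S higher.
Ar > S: Ar lies to the right of S in period 3, so the across-period effect alone puts Ar higher.
Tabulated first ionization energy (kJ/mol): Si 786, S 1000, Ar 1521, Ba 503.
So from lowest to highest: Ba < Si < S < Ar.

Ba, Si, S, Ar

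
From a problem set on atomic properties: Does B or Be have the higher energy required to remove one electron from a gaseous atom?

Be

Be is in period 2, group 2; B is in period 2, group 13.
First ionization energy rises across a period (greater Z_eff holds electrons more tightly) and falls down a group (valence electrons are farther from the nucleus).
All lie in period 2; the across-period trend (first ionization energy increases left to right) applies, with the exception below.
Note the exception: Be has a higher first ionization energy than B, contrary to the simple trend — removing B's lone 2p electron is easier than breaking Be's filled 2s².
Tabulated first ionization energy (kJ/mol): Be 900, B 801.
So Be has the higher energy required to remove one electron from a gaseous atom (Be > B).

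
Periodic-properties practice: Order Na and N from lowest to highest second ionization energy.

N < Na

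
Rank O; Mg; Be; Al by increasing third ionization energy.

Consider each +2 ion: O²⁺ still has 4 valence electrons; Mg²⁺ is the bare [Ne] core; Be²⁺ is the bare [He] core; Al²⁺ still has 1 valence electron.
Pulling an electron out of a noble-gas core costs far more than removing a remaining valence electron, so Mg and Be sit at the high end of IE_3.
Valence configurations: O²⁺ [He]2s²2p², Al²⁺ [Ne]3s¹.
Tabulated IE_3 (kJ/mol): O 5300, Mg 7733, Be 14849, Al 2745.
Putting it together, IE_3: Al < O < Mg < Be.

Al < O < Mg < Be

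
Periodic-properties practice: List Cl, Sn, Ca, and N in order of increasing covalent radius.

Atomic radius shrinks across a period as nuclear charge pulls the same shell inward, and grows down a group as new shells are added.
These span different periods and groups, so the two trends combine.
Cl > N: the two effects oppose for this pair; the down-group effect wins (99 vs 71 pm).
Sn > Cl: both effects reinforce here, so Sn is clearly the larger of the two.
Ca > Sn: period and group pull opposite ways; the across-period shift dominates (171 vs 140 pm).
Approximate values (pm): N 71, Cl 99, Ca 171, Sn 140.
So from smallest to largest: N < Cl < Sn < Ca.

N, Cl, Sn, Ca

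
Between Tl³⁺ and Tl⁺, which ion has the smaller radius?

Tl³⁺

Both ions have Z = 81 protons, but Tl³⁺ has lost more electrons, so its remaining electrons feel a larger effective nuclear charge per electron and are pulled in more tightly.
Higher positive charge → smaller ion, so Tl⁺ > Tl³⁺.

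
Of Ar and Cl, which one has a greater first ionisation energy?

Ar

Across a period the outer electron is held more tightly (higher IE₁); down a group it sits in a higher shell, more shielded, and comes off more easily.
All lie in period 3, so first ionization energy increases left to right.
So Ar has the greater first ionisation energy (Ar > Cl).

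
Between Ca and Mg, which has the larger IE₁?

Mg is in period 3, group 2; Ca is in period 4, group 2.
IE₁ increases left→right with effective nuclear charge and decreases top→bottom as the valence shell moves farther out.
All are in group 2, so first ionization energy increases up the group.
So Mg has the larger IE₁ (Mg > Ca).

Mg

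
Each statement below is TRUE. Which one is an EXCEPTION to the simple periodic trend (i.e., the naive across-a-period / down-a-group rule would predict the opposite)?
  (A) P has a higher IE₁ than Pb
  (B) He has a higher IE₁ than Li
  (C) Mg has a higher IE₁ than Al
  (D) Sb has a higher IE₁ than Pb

(C)

The general trend: IE₁ increases across a period and decreases down a group.
(A) P (period 3, group 15) vs Pb (period 6, group 14): the stated order agrees with the simple trend.
(B) He (period 1, group 18) vs Li (period 2, group 1): the stated order agrees with the simple trend.
(C) Mg (period 3, group 2) vs Al (period 3, group 13): the stated order contradicts the simple trend.
(D) Sb (period 5, group 15) vs Pb (period 6, group 14): the stated order agrees with the simple trend.
The exception is (C): Al's single 3p electron is easier to remove than one from Mg's filled 3s².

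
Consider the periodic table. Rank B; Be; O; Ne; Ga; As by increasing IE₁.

Ga, B, Be, As, O, Ne

Be is in period 2, group 2; B is in period 2, group 13; O is in period 2, group 16; Ne is in period 2, group 18; Ga is in period 4, group 13; As is in period 4, group 15.
First ionization energy rises across a period (greater Z_eff holds electrons more tightly) and falls down a group (valence electrons are farther from the nucleus).
Neither a single period nor a single group — weigh both effects.
B > Ga: they share group 13; the group trend gives B the larger value.
Be > B: this pair runs against the simple trend — see the exception note.
As > Be: the two effects oppose for this pair; the across-period effect wins (947 vs 900 kJ/mol).
O > As: relative to As, both the across-period and down-group shifts push O's first ionization energy up.
Ne > O: Ne lies to the right of O in period 2, so the across-period effect alone puts Ne higher.
Note the exception: Be has a higher first ionization energy than B, contrary to the simple trend — removing B's lone 2p electron is easier than breaking Be's filled 2s².
Tabulated first ionization energy (kJ/mol): Be 900, B 801, O 1314, Ne 2081, Ga 579, As 947.
So from lowest to highest: Ga < B < Be < As < O < Ne.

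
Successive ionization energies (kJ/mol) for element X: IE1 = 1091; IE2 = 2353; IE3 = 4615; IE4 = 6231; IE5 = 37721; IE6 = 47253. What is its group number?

Look for the largest jump between consecutive ionization energies: IE5/IE4 ≈ 6.1, far larger than any earlier ratio.
That jump marks the point where a core electron is being removed. So the atom has 4 valence electrons.
A main-group element with 4 valence electrons is in group 14.

Group 14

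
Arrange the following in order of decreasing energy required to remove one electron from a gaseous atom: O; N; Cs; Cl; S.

N, O, Cl, S, Cs

N is in period 2, group 15; O is in period 2, group 16; S is in period 3, group 16; Cl is in period 3, group 17; Cs is in period 6, group 1.
IE₁ increases left→right with effective nuclear charge and decreases top→bottom as the valence shell moves farther out.
These span different periods and groups, so the two trends combine.
S > Cs: relative to Cs, both the across-period and down-group shifts push S's first ionization energy up.
Cl > S: Cl lies to the right of S in period 3, so the across-period effect alone puts Cl higher.
O > Cl: period and group pull opposite ways; the down-group shift dominates (1314 vs 1251 kJ/mol).
N > O: this pair runs against the simple trend — see the exception note.
Note the exception: N has a higher first ionization energy than O, contrary to the simple trend — pairing an electron in O's 2p⁴ costs repulsion energy, so O ionizes more easily than half-filled N (2p³).
Tabulated first ionization energy (kJ/mol): N 1402, O 1314, S 1000, Cl 1251, Cs 376.
So from highest to lowest: N > O > Cl > S > Cs.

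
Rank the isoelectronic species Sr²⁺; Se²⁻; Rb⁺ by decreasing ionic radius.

Se²⁻, Rb⁺, Sr²⁺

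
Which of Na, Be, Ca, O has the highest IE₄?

Be

The fourth ionization energy removes an electron from the +3 ion. For each element: Na³⁺ is already 2 electrons into the core; Be³⁺ is already 1 electron into the core; Ca³⁺ is already 1 electron into the core; O³⁺ still has 3 valence electrons.
Usually core removal costs more than valence removal, but here the competition is close: a tightly held n=2 valence electron can cost more to remove than an n=3 core electron, so the actual values have to decide it.
Tabulated IE_4 (kJ/mol): Na 9543, Be 21007, Ca 6491, O 7469.
Overall IE_4 order: Ca < O < Na < Be.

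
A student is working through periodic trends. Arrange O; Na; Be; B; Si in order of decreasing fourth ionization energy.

B, Be, Na, O, Si

Consider each +3 ion: O³⁺ still has 3 valence electrons; Na³⁺ is already 2 electrons into the core; Be³⁺ is already 1 electron into the core; B³⁺ is the bare [He] core; Si³⁺ still has 1 valence electron.
Breaking into a closed-shell core is much more expensive than removing a leftover valence electron — Na, Be and B have the largest IE_4 here.
Valence configurations: O³⁺ [He]2s²2p¹, Si³⁺ [Ne]3s¹.
Approximate IE_4 values (kJ/mol): O 7469, Na 9543, Be 21007, B 25026, Si 4356.
So the fourth ionization energies run Si < O < Na < Be < B.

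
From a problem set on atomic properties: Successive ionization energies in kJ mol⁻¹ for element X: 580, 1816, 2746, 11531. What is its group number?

Group 13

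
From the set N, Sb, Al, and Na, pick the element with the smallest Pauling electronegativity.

N is in period 2, group 15; Na is in period 3, group 1; Al is in period 3, group 13; Sb is in period 5, group 15.
EN rises left→right (higher Z_eff, smaller atoms) and falls top→bottom (larger, more shielded atoms).
These span different periods and groups, so the two trends combine.
Al > Na: Al lies to the right of Na in period 3, so the across-period effect alone puts Al higher.
Sb > Al: the two effects oppose for this pair; the across-period effect wins (2.05 vs 1.61).
N > Sb: they share group 15; the group trend gives N the larger value.
Approximate values (Pauling): N 3.04, Na 0.93, Al 1.61, Sb 2.05.
The smallest Pauling electronegativity among these belongs to Na.

Na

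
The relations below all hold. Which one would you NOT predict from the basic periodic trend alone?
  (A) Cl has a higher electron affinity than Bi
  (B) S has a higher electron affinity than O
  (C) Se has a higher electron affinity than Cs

(B)

The general trend: electron affinity increases across a period and decreases down a group.
(A) Cl (period 3, group 17) vs Bi (period 6, group 15): the stated order agrees with the simple trend.
(B) S (period 3, group 16) vs O (period 2, group 16): the stated order contradicts the simple trend.
(C) Se (period 4, group 16) vs Cs (period 6, group 1): the stated order agrees with the simple trend.
The exception is (B): the compact 2p subshell of O repels the added electron more than S's larger 3p does.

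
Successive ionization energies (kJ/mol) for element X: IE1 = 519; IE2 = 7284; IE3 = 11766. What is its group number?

Group 1

Look for the largest jump between consecutive ionization energies: IE2/IE1 ≈ 14.0, far larger than any earlier ratio.
That jump marks the point where a core electron is being removed. So the atom has 1 valence electron.
A main-group element with 1 valence electron is in group 1.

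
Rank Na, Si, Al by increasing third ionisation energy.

After 2 electrons have been removed, what remains? Na²⁺ is already 1 electron into the core; Si²⁺ still has 2 valence electrons; Al²⁺ still has 1 valence electron.
Pulling an electron out of a noble-gas core costs far more than removing a remaining valence electron, so Na sits at the high end of IE_3.
Valence configurations: Si²⁺ [Ne]3s², Al²⁺ [Ne]3s¹.
Tabulated IE_3 (kJ/mol): Na 6910, Si 3232, Al 2745.
Putting it together, IE_3: Al < Si < Na.

Al < Si < Na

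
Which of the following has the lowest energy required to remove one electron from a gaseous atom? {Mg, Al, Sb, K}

Mg is in period 3, group 2; Al is in period 3, group 13; K is in period 4, group 1; Sb is in period 5, group 15.
Across a period the outer electron is held more tightly (higher IE₁); down a group it sits in a higher shell, more shielded, and comes off more easily.
Here both period and group differ, so the two effects have to be weighed against each other.
Al > K: relative to K, both the across-period and down-group shifts push Al's first ionization energy up.
Mg > Al: this pair runs against the simple trend — see the exception note.
Sb > Mg: the two effects oppose for this pair; the across-period effect wins (831 vs 738 kJ/mol).
Note the exception: Mg has a higher first ionization energy than Al, contrary to the simple trend — Al's single 3p electron is easier to remove than one from Mg's filled 3s².
For reference (kJ/mol): Mg 738, Al 578, K 419, Sb 831.
The lowest energy required to remove one electron from a gaseous atom among these belongs to K.

K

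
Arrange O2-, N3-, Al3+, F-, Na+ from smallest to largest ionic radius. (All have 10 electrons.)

Al3+ < Na+ < F- < O2- < N3-

All of these have 10 electrons, so size is governed by nuclear charge alone: the more protons, the stronger the pull on the same electron cloud, and the smaller the ion.
Nuclear charges: Al3+ (Z=13), Na+ (Z=11), F- (Z=9), O2- (Z=8), N3- (Z=7).
Smallest to largest: Al3+ < Na+ < F- < O2- < N3-.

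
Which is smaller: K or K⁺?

K⁺

Forming K⁺ removes 1 electron from K. Fewer electrons for the same nuclear charge means less shielding and a higher Z_eff on the remaining electrons, and for main-group metals the entire outer shell is lost.
A cation is smaller than its parent atom: K⁺ < K.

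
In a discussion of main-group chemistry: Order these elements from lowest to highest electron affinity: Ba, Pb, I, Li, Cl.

Ba < Pb < Li < I < Cl

Li is in period 2, group 1; Cl is in period 3, group 17; I is in period 5, group 17; Ba is in period 6, group 2; Pb is in period 6, group 14.
EA tends to increase across a period and decrease down a group, though the pattern is less regular than for IE or radius.
Here both period and group differ, so the two effects have to be weighed against each other.
Pb > Ba: both are in period 6; the period trend gives Pb the larger value.
Li > Pb: the two effects oppose for this pair; the down-group effect wins (60 vs 35 kJ/mol).
I > Li: the two effects oppose for this pair; the across-period effect wins (295 vs 60 kJ/mol).
Cl > I: they share group 17; the group trend gives Cl the larger value.
For reference (kJ/mol): Li 60, Cl 349, I 295, Ba 14, Pb 35.
So from lowest to highest: Ba < Pb < Li < I < Cl.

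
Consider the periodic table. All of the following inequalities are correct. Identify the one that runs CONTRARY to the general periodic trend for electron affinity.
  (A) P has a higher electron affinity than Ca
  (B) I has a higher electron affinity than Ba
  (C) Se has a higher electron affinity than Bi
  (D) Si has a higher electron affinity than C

(D)

The general trend: electron affinity increases across a period and decreases down a group.
(A) P (period 3, group 15) vs Ca (period 4, group 2): the stated order agrees with the simple trend.
(B) I (period 5, group 17) vs Ba (period 6, group 2): the stated order agrees with the simple trend.
(C) Se (period 4, group 16) vs Bi (period 6, group 15): the stated order agrees with the simple trend.
(D) Si (period 3, group 14) vs C (period 2, group 14): the stated order contradicts the simple trend.
The exception is (D): Si's larger, more diffuse 3p orbitals accept an added electron slightly more readily than C's compact 2p.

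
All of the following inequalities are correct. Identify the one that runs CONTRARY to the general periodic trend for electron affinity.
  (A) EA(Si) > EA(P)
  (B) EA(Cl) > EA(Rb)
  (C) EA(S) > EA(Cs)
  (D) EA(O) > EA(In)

The general trend: electron affinity increases across a period and decreases down a group.
(A) Si (period 3, group 14) vs P (period 3, group 15): the stated order contradicts the simple trend.
(B) Cl (period 3, group 17) vs Rb (period 5, group 1): the stated order agrees with the simple trend.
(C) S (period 3, group 16) vs Cs (period 6, group 1): the stated order agrees with the simple trend.
(D) O (period 2, group 16) vs In (period 5, group 13): the stated order agrees with the simple trend.
The exception is (A): adding an electron to P's half-filled 3p³ is unfavourable, so Si (3p²) has the more exothermic EA.

(A)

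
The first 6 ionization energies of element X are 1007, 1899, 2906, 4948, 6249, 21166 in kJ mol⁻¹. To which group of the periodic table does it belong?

Group 15

Look for the largest jump between consecutive ionization energies: IE6/IE5 ≈ 3.4, far larger than any earlier ratio.
That jump marks the point where a core electron is being removed. So the atom has 5 valence electrons.
A main-group element with 5 valence electrons is in group 15.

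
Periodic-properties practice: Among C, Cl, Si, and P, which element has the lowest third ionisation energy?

P

The third ionization energy removes an electron from the +2 ion. For each element: C²⁺ still has 2 valence electrons; Cl²⁺ still has 5 valence electrons; Si²⁺ still has 2 valence electrons; P²⁺ still has 3 valence electrons.
All are still removing valence electrons, so compare the +2 ions as you would atoms: IE_3 generally rises across a period (higher Z_eff) and falls down a group (larger shell), subject to the usual subshell exceptions.
Valence configurations: C²⁺ [He]2s², Cl²⁺ [Ne]3s²3p³, Si²⁺ [Ne]3s², P²⁺ [Ne]3s²3p¹.
P²⁺ loses a lone 3p electron whereas Si²⁺ must break into a filled 3s² pair, so IE_3(Si) > IE_3(P) even though P has the higher nuclear charge.
The numbers (kJ/mol): C 4620, Cl 3822, Si 3232, P 2914.
Overall IE_3 order: P < Si < Cl < C.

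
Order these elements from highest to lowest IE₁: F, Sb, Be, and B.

Be is in period 2, group 2; B is in period 2, group 13; F is in period 2, group 17; Sb is in period 5, group 15.
IE₁ increases left→right with effective nuclear charge and decreases top→bottom as the valence shell moves farther out.
These span different periods and groups, so the two trends combine.
Sb > B: period and group pull opposite ways; the across-period shift dominates (831 vs 801 kJ/mol).
Be > Sb: period and group pull opposite ways; the down-group shift dominates (900 vs 831 kJ/mol).
F > Be: F lies to the right of Be in period 2, so the across-period effect alone puts F higher.
Note the exception: Be has a higher first ionization energy than B, contrary to the simple trend — removing B's lone 2p electron is easier than breaking Be's filled 2s².
Tabulated first ionization energy (kJ/mol): Be 900, B 801, F 1681, Sb 831.
So from highest to lowest: F > Be > Sb > B.

F, Be, Sb, B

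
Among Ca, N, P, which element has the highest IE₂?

IE_2 is the cost of taking one more electron from the +1 cation: Ca⁺ still has 1 valence electron; N⁺ still has 4 valence electrons; P⁺ still has 4 valence electrons.
All are still removing valence electrons, so compare the +1 ions as you would atoms: IE_2 generally rises across a period (higher Z_eff) and falls down a group (larger shell), subject to the usual subshell exceptions.
Valence configurations: Ca⁺ [Ar]4s¹, N⁺ [He]2s²2p², P⁺ [Ne]3s²3p².
Approximate IE_2 values (kJ/mol): Ca 1145, N 2856, P 1907.
Overall IE_2 order: Ca < P < N.

N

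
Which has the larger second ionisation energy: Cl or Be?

After 1 electron has been removed, what remains? Cl⁺ still has 6 valence electrons; Be⁺ still has 1 valence electron.
All are still removing valence electrons, so compare the +1 ions as you would atoms: IE_2 generally rises across a period (higher Z_eff) and falls down a group (larger shell), subject to the usual subshell exceptions.
Valence configurations: Cl⁺ [Ne]3s²3p⁴, Be⁺ [He]2s¹.
The numbers (kJ/mol): Cl 2298, Be 1757.
Putting it together, IE_2: Be < Cl.

Cl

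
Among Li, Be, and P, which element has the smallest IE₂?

After 1 electron has been removed, what remains? Li⁺ is the bare [He] core; Be⁺ still has 1 valence electron; P⁺ still has 4 valence electrons.
Core electrons are held far more tightly than valence electrons, so Li tops the IE_2 order.
Valence configurations: Be⁺ [He]2s¹, P⁺ [Ne]3s²3p².
Tabulated IE_2 (kJ/mol): Li 7298, Be 1757, P 1907.
So the second ionization energies run Be < P < Li.

Be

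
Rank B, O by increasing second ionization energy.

After 1 electron has been removed, what remains? B⁺ still has 2 valence electrons; O⁺ still has 5 valence electrons.
All are still removing valence electrons, so compare the +1 ions as you would atoms: IE_2 generally rises across a period (higher Z_eff) and falls down a group (larger shell), subject to the usual subshell exceptions.
Valence configurations: B⁺ [He]2s², O⁺ [He]2s²2p³.
Approximate IE_2 values (kJ/mol): B 2427, O 3388.
So the second ionization energies run B < O.

B < O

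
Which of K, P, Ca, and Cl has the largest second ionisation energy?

After 1 electron has been removed, what remains? K⁺ is the bare [Ar] core; P⁺ still has 4 valence electrons; Ca⁺ still has 1 valence electron; Cl⁺ still has 6 valence electrons.
Breaking into a closed-shell core is much more expensive than removing a leftover valence electron — K has the largest IE_2 here.
Valence configurations: P⁺ [Ne]3s²3p², Ca⁺ [Ar]4s¹, Cl⁺ [Ne]3s²3p⁴.
Tabulated IE_2 (kJ/mol): K 3052, P 1907, Ca 1145, Cl 2298.
Putting it together, IE_2: Ca < P < Cl < K.

K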